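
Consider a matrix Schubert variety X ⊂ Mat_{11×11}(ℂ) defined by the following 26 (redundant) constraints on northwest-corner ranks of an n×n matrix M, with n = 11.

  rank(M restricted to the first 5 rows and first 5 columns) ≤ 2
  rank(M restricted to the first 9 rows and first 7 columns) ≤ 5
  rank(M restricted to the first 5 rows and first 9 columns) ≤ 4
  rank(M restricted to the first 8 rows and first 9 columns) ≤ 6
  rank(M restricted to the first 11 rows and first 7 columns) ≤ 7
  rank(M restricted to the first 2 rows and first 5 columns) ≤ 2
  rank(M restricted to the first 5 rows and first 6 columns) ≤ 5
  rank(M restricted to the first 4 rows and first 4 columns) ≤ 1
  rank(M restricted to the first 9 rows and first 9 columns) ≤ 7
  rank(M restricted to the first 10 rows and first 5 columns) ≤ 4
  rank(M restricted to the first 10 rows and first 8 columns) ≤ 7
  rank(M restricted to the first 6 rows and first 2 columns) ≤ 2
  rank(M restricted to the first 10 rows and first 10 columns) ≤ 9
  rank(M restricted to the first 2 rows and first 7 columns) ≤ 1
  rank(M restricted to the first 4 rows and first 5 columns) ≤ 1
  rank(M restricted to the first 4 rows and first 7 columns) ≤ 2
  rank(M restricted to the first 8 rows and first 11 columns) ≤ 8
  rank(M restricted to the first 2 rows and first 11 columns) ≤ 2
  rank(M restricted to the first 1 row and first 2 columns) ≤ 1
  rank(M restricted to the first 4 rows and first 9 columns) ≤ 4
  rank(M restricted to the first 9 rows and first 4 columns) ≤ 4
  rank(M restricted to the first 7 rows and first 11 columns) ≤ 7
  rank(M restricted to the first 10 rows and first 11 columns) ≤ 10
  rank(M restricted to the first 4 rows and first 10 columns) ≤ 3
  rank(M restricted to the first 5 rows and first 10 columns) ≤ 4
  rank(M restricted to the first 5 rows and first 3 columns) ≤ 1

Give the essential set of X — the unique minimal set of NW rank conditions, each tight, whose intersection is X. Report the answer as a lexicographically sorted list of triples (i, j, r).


The tightest implied rank at each (i,j), from the 26 conditions:

  1, 1, 1, 1, 1, 1, 1, 1, 1, 1, 1
  1, 1, 1, 1, 1, 1, 1, 2, 2, 2, 2
  1, 1, 1, 1, 1, 2, 2, 3, 3, 3, 3
  1, 1, 1, 1, 1, 2, 2, 3, 3, 3, 4
  1, 1, 1, 2, 2, 3, 3, 4, 4, 4, 5
  1, 2, 2, 3, 3, 4, 4, 5, 5, 5, 6
  1, 2, 3, 4, 4, 5, 5, 6, 6, 6, 7
  1, 2, 3, 4, 4, 5, 5, 6, 6, 7, 8
  1, 2, 3, 4, 4, 5, 5, 6, 7, 8, 9
  1, 2, 3, 4, 4, 5, 6, 7, 8, 9, 10
  1, 2, 3, 4, 5, 6, 7, 8, 9, 10, 11

giving w = (1, 8, 6, 11, 4, 2, 3, 10, 9, 7, 5) via Δ²R.

Rothe diagram D(w) (25 cells), 8 SE-corners (essential conditions):

[(2, 7, 1), (4, 5, 1), (4, 7, 2), (4, 10, 3), (5, 3, 1), (8, 9, 6), (9, 7, 5), (10, 5, 4)]


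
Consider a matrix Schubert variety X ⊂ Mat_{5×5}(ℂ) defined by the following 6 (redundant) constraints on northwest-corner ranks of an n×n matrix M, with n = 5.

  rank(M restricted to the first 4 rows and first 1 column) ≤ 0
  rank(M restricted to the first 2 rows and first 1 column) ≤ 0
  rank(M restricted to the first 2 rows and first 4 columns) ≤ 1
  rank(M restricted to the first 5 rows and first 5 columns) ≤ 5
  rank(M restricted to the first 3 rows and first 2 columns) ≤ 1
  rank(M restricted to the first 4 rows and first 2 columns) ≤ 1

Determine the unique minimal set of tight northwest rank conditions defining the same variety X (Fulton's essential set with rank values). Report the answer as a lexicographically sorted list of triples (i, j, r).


The tightest implied rank at each (i,j), from the 6 conditions:

  row 1: 0 | 1 | 1 | 1 | 1
  row 2: 0 | 1 | 1 | 1 | 2
  row 3: 0 | 1 | 2 | 2 | 3
  row 4: 0 | 1 | 2 | 3 | 4
  row 5: 1 | 2 | 3 | 4 | 5

so w = (2, 5, 3, 4, 1).

D(w) has 6 cells with 2 SE-corners; essential set:

[(2, 4, 1), (4, 1, 0)]


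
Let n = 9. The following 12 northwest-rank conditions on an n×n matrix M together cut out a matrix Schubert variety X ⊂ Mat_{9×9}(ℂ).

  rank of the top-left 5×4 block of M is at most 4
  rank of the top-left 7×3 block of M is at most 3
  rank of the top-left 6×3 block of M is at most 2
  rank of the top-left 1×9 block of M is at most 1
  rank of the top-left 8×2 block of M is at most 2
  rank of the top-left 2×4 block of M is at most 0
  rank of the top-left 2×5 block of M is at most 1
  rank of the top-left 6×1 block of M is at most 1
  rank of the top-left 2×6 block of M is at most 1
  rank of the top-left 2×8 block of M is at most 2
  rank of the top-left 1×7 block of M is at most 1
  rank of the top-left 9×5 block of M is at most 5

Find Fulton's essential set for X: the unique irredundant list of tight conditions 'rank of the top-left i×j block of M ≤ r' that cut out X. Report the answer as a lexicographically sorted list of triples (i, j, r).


Computing R[i][j] = min implied NW-rank bound (n=9, 12 conditions):

  0 | 0 | 0 | 0 | 1 | 1 | 1 | 1 | 1
  0 | 0 | 0 | 0 | 1 | 1 | 2 | 2 | 2
  1 | 1 | 1 | 1 | 2 | 2 | 3 | 3 | 3
  1 | 2 | 2 | 2 | 3 | 3 | 4 | 4 | 4
  1 | 2 | 2 | 3 | 4 | 4 | 5 | 5 | 5
  1 | 2 | 2 | 3 | 4 | 5 | 6 | 6 | 6
  1 | 2 | 3 | 4 | 5 | 6 | 7 | 7 | 7
  1 | 2 | 3 | 4 | 5 | 6 | 7 | 8 | 8
  1 | 2 | 3 | 4 | 5 | 6 | 7 | 8 | 9

so w = (5, 7, 1, 2, 4, 6, 3, 8, 9).

Fulton essential set (3 of the 11 Rothe cells):

[(2, 4, 0), (2, 6, 1), (6, 3, 2)]


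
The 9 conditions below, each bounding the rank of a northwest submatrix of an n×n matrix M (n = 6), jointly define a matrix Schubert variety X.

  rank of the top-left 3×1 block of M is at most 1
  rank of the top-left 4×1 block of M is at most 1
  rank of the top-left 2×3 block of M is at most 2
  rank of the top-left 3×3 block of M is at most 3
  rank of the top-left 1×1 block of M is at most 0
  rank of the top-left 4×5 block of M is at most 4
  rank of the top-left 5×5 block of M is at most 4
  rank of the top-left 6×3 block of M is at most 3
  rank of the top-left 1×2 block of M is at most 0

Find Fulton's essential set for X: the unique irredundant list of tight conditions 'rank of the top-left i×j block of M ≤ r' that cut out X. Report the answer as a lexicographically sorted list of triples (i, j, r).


Recovering R(i,j) via the rank-extension bound from the 9 conditions:

  i=1: 0 0 1 1 1 1
  i=2: 1 1 2 2 2 2
  i=3: 1 2 3 3 3 3
  i=4: 1 2 3 4 4 4
  i=5: 1 2 3 4 4 5
  i=6: 1 2 3 4 5 6

giving w = (3, 1, 2, 4, 6, 5) via Δ²R.

|D(w)|=3, |Ess(w)|=2:

[(1, 2, 0), (5, 5, 4)]


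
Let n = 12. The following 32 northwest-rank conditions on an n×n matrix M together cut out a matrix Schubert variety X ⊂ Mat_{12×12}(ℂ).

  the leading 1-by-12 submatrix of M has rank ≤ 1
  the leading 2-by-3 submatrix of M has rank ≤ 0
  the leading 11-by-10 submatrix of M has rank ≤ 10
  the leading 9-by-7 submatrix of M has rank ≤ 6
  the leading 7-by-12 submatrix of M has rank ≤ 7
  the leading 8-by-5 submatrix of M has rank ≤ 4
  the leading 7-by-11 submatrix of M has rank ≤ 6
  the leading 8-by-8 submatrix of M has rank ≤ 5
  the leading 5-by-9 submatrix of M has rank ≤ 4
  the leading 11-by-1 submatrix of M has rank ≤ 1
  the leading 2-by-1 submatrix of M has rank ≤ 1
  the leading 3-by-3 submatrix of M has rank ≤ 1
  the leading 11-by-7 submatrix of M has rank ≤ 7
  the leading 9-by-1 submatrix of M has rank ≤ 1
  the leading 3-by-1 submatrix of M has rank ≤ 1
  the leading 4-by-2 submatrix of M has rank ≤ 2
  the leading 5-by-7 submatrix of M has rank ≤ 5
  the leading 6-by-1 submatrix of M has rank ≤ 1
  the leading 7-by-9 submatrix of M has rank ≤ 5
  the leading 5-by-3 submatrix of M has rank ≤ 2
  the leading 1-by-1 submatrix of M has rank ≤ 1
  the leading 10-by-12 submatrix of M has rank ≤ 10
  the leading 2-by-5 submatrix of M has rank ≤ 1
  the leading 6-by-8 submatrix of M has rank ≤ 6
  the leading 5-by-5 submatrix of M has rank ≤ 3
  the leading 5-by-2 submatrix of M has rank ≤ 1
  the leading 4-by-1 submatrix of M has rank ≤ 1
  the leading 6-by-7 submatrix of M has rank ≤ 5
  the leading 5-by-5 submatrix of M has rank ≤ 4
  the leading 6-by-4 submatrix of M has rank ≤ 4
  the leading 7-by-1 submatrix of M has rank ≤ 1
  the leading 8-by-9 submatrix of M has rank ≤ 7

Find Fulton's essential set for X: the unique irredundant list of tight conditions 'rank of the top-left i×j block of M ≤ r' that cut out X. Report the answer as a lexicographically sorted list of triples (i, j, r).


Reconstructing r_w from the 32 given conditions:

  0  0  0  1  1  1  1  1  1  1  1  1
  0  0  0  1  1  2  2  2  2  2  2  2
  1  1  1  2  2  3  3  3  3  3  3  3
  1  1  2  3  3  4  4  4  4  4  4  4
  1  1  2  3  3  4  4  4  4  5  5  5
  1  2  3  4  4  5  5  5  5  6  6  6
  1  2  3  4  4  5  5  5  5  6  6  7
  1  2  3  4  4  5  5  5  6  7  7  8
  1  2  3  4  5  6  6  6  7  8  8  9
  1  2  3  4  5  6  7  7  8  9  9  10
  1  2  3  4  5  6  7  8  9  10  10  11
  1  2  3  4  5  6  7  8  9  10  11  12

giving w = (4, 6, 1, 3, 10, 2, 12, 9, 5, 7, 8, 11) via Δ²R.

ℓ(w)=21; the 9 essential cells (i,j,r):

[(2, 3, 0), (2, 5, 1), (5, 2, 1), (5, 5, 3), (5, 9, 4), (7, 9, 5), (7, 11, 6), (8, 5, 4), (8, 8, 5)]


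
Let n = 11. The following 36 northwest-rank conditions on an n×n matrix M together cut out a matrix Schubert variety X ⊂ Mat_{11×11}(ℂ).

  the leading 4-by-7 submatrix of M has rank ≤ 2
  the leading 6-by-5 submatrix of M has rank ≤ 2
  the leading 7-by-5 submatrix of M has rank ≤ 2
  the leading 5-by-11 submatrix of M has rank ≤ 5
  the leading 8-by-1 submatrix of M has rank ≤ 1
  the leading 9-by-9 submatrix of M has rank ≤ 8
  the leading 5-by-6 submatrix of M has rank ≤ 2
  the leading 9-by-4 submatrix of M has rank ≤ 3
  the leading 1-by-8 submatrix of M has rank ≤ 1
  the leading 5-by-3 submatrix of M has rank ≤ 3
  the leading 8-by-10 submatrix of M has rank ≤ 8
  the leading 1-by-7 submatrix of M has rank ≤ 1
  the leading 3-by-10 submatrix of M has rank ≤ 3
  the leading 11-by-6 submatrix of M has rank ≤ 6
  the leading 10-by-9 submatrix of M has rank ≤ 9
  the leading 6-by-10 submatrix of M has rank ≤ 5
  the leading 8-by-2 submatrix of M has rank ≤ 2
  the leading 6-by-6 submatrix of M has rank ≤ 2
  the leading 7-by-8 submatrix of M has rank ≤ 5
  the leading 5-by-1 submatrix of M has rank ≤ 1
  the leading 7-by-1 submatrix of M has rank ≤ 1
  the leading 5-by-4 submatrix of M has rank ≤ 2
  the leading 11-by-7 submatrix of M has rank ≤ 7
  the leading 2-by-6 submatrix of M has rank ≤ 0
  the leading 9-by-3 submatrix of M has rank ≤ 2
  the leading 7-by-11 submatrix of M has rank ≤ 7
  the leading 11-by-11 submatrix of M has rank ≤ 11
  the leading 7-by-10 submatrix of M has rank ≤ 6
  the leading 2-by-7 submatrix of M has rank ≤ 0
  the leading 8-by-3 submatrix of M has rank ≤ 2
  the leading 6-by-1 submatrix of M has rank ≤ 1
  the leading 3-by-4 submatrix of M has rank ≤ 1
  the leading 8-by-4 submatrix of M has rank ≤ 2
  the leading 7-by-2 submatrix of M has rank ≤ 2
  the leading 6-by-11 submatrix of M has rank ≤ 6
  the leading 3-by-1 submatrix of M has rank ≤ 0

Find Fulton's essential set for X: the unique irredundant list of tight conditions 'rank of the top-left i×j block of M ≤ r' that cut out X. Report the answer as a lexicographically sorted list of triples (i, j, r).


Propagating the 36 rank bounds to every northwest block:

  0  0  0  0  0  0  0  1  1  1  1
  0  0  0  0  0  0  0  1  2  2  2
  0  1  1  1  1  1  1  2  3  3  3
  1  2  2  2  2  2  2  3  4  4  4
  1  2  2  2  2  2  3  4  5  5  5
  1  2  2  2  2  2  3  4  5  5  6
  1  2  2  2  2  3  4  5  6  6  7
  1  2  2  2  3  4  5  6  7  7  8
  1  2  2  3  4  5  6  7  8  8  9
  1  2  3  4  5  6  7  8  9  9  10
  1  2  3  4  5  6  7  8  9  10  11

so w = (8, 9, 2, 1, 7, 11, 6, 5, 4, 3, 10).

7 SE-corners of the 30-cell Rothe diagram give Ess(w):

[(2, 7, 0), (3, 1, 0), (6, 6, 2), (6, 10, 5), (7, 5, 2), (8, 4, 2), (9, 3, 2)]


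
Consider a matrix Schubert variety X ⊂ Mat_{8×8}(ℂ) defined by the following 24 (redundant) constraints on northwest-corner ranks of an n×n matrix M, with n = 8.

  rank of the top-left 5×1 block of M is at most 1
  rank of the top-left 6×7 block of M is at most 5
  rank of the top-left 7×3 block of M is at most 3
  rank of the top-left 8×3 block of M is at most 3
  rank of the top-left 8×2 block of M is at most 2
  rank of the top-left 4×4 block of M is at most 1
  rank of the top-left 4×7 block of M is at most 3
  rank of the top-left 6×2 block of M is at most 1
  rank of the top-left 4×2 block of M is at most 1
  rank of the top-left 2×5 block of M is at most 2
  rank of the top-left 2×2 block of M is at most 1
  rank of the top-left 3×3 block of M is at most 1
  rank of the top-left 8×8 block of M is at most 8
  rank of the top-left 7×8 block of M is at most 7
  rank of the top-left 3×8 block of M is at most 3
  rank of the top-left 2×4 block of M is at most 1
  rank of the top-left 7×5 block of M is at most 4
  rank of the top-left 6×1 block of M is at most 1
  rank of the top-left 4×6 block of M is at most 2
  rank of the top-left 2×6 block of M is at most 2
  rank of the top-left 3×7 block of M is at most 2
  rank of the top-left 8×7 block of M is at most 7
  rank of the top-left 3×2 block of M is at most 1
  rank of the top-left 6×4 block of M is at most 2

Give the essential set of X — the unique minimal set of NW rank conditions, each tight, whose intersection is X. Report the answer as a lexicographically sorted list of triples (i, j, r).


Propagating the 24 rank bounds to every northwest block:

  row 1: 1 1 1 1 1 1 1 1
  row 2: 1 1 1 1 2 2 2 2
  row 3: 1 1 1 1 2 2 2 3
  row 4: 1 1 1 1 2 2 3 4
  row 5: 1 1 2 2 3 3 4 5
  row 6: 1 1 2 2 3 4 5 6
  row 7: 1 2 3 3 4 5 6 7
  row 8: 1 2 3 4 5 6 7 8

reading off 1-entries of Δ²R: w = (1, 5, 8, 7, 3, 6, 2, 4).

ℓ(w)=15; the 5 essential cells (i,j,r):

[(3, 7, 2), (4, 4, 1), (4, 6, 2), (6, 2, 1), (6, 4, 2)]


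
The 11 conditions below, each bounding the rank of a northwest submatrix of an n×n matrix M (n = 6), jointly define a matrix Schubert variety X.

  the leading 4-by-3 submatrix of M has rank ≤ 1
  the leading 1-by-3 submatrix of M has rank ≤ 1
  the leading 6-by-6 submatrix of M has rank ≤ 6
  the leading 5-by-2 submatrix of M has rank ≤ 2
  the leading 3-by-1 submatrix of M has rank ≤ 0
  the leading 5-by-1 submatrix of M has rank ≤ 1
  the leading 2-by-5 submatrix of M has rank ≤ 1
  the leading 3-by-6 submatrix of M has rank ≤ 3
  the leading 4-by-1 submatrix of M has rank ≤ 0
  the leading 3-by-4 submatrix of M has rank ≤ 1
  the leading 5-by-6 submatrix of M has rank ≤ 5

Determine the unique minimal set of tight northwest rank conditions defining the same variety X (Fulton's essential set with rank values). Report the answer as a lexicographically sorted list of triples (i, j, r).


Rank table r_w(6×6) implied by the 11 constraints:

  i=1: 0, 1, 1, 1, 1, 1
  i=2: 0, 1, 1, 1, 1, 2
  i=3: 0, 1, 1, 1, 2, 3
  i=4: 0, 1, 1, 2, 3, 4
  i=5: 1, 2, 2, 3, 4, 5
  i=6: 1, 2, 3, 4, 5, 6

reading off 1-entries of Δ²R: w = (2, 6, 5, 4, 1, 3).

Rothe diagram D(w) (10 cells), 4 SE-corners (essential conditions):

[(2, 5, 1), (3, 4, 1), (4, 1, 0), (4, 3, 1)]


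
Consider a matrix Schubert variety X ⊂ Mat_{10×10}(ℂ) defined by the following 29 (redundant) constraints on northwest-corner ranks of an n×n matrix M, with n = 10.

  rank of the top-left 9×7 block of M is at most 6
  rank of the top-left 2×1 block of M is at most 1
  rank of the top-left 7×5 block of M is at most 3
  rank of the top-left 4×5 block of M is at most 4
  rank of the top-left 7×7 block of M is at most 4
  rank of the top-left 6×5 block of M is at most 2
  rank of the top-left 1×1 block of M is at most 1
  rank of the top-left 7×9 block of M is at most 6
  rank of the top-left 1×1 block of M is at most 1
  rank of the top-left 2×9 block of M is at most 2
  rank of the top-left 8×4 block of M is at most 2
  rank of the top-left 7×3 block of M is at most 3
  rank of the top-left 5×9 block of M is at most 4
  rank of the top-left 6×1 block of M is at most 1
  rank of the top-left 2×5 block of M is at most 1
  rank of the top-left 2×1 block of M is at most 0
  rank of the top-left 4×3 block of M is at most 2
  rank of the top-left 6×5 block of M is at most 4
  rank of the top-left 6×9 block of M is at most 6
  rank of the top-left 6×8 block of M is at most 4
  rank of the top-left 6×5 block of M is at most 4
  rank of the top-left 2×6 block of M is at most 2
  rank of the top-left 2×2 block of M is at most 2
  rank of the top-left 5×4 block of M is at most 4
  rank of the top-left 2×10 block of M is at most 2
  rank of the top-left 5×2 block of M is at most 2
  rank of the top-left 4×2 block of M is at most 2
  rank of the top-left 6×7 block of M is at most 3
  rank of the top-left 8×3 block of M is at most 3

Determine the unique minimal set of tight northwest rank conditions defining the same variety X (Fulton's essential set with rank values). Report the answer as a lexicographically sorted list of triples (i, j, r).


Reconstructing r_w from the 29 given conditions:

  row 1: 0, 1, 1, 1, 1, 1, 1, 1, 1, 1
  row 2: 0, 1, 1, 1, 1, 2, 2, 2, 2, 2
  row 3: 1, 2, 2, 2, 2, 3, 3, 3, 3, 3
  row 4: 1, 2, 2, 2, 2, 3, 3, 4, 4, 4
  row 5: 1, 2, 2, 2, 2, 3, 3, 4, 4, 5
  row 6: 1, 2, 2, 2, 2, 3, 3, 4, 5, 6
  row 7: 1, 2, 2, 2, 3, 4, 4, 5, 6, 7
  row 8: 1, 2, 2, 2, 3, 4, 5, 6, 7, 8
  row 9: 1, 2, 3, 3, 4, 5, 6, 7, 8, 9
  row 10: 1, 2, 3, 4, 5, 6, 7, 8, 9, 10

so w = (2, 6, 1, 8, 10, 9, 5, 7, 3, 4).

Rothe diagram D(w) (22 cells), 6 SE-corners (essential conditions):

[(2, 1, 0), (2, 5, 1), (5, 9, 4), (6, 5, 2), (6, 7, 3), (8, 4, 2)]


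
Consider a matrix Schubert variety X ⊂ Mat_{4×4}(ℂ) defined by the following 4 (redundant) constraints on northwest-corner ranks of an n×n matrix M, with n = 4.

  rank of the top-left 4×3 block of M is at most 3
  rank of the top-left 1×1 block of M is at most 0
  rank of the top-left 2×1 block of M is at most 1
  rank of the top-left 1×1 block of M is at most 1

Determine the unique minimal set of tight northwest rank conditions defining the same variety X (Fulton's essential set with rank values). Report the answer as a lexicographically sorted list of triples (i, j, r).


Reconstructing r_w from the 4 given conditions:

  R[1]: 0  1  1  1
  R[2]: 1  2  2  2
  R[3]: 1  2  3  3
  R[4]: 1  2  3  4

so w = (2, 1, 3, 4).

|D(w)|=1, |Ess(w)|=1:

[(1, 1, 0)]


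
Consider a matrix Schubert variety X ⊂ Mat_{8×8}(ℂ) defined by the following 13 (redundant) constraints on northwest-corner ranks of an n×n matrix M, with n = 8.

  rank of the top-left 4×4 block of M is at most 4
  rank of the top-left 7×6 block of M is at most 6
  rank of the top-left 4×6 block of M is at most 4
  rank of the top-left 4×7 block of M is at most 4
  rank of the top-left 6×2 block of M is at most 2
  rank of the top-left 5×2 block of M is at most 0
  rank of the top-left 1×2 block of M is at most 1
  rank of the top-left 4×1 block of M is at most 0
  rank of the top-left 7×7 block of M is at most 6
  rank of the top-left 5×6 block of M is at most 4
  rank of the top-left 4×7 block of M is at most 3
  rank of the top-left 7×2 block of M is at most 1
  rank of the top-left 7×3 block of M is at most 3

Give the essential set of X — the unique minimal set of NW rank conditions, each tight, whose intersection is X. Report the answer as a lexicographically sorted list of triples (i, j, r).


Reconstructing r_w from the 13 given conditions:

  R[1]: 0  0  1  1  1  1  1  1
  R[2]: 0  0  1  2  2  2  2  2
  R[3]: 0  0  1  2  3  3  3  3
  R[4]: 0  0  1  2  3  3  3  4
  R[5]: 0  0  1  2  3  4  4  5
  R[6]: 1  1  2  3  4  5  5  6
  R[7]: 1  1  2  3  4  5  6  7
  R[8]: 1  2  3  4  5  6  7  8

hence w(1..8) = (3, 4, 5, 8, 6, 1, 7, 2).

3 SE-corners of the 13-cell Rothe diagram give Ess(w):

[(4, 7, 3), (5, 2, 0), (7, 2, 1)]


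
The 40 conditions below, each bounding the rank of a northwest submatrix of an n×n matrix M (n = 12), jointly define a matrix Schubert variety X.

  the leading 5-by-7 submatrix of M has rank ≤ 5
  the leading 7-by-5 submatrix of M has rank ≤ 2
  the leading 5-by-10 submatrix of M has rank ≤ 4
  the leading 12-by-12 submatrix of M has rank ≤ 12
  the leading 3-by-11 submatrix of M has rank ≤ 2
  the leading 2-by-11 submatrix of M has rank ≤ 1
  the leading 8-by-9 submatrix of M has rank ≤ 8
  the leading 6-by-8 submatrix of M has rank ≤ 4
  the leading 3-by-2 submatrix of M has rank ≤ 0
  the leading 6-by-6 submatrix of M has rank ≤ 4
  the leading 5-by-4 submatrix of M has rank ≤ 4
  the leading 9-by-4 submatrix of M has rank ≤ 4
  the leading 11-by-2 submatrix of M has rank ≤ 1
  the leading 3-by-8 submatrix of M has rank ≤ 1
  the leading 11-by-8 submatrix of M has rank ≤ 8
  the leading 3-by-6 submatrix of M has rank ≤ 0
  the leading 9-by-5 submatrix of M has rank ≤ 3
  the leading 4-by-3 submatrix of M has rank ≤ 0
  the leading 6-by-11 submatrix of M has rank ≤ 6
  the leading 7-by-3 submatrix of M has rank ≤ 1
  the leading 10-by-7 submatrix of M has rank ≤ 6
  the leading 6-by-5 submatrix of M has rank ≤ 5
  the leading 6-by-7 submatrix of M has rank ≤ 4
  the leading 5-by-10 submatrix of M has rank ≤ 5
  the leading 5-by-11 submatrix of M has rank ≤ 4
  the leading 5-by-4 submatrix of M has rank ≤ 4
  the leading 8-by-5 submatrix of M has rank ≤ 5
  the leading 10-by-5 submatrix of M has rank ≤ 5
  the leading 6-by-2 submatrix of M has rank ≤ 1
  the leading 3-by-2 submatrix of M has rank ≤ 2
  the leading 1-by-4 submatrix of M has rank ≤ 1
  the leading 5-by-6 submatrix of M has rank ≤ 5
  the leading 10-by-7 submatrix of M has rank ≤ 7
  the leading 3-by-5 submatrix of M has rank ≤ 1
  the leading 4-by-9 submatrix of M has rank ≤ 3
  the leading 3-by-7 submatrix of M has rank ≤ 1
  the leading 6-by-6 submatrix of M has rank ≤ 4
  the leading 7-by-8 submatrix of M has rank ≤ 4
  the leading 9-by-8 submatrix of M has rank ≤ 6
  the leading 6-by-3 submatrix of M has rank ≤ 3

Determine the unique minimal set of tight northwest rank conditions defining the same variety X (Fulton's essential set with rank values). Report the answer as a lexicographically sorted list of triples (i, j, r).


Propagating the 40 rank bounds to every northwest block:

  row 1: 0 | 0 | 0 | 0 | 0 | 0 | 1 | 1 | 1 | 1 | 1 | 1
  row 2: 0 | 0 | 0 | 0 | 0 | 0 | 1 | 1 | 1 | 1 | 1 | 2
  row 3: 0 | 0 | 0 | 0 | 0 | 0 | 1 | 1 | 2 | 2 | 2 | 3
  row 4: 0 | 0 | 0 | 1 | 1 | 1 | 2 | 2 | 3 | 3 | 3 | 4
  row 5: 1 | 1 | 1 | 2 | 2 | 2 | 3 | 3 | 4 | 4 | 4 | 5
  row 6: 1 | 1 | 1 | 2 | 2 | 3 | 4 | 4 | 5 | 5 | 5 | 6
  row 7: 1 | 1 | 1 | 2 | 2 | 3 | 4 | 4 | 5 | 6 | 6 | 7
  row 8: 1 | 1 | 2 | 3 | 3 | 4 | 5 | 5 | 6 | 7 | 7 | 8
  row 9: 1 | 1 | 2 | 3 | 3 | 4 | 5 | 6 | 7 | 8 | 8 | 9
  row 10: 1 | 1 | 2 | 3 | 4 | 5 | 6 | 7 | 8 | 9 | 9 | 10
  row 11: 1 | 1 | 2 | 3 | 4 | 5 | 6 | 7 | 8 | 9 | 10 | 11
  row 12: 1 | 2 | 3 | 4 | 5 | 6 | 7 | 8 | 9 | 10 | 11 | 12

the unique w with this rank table is (7, 12, 9, 4, 1, 6, 10, 3, 8, 5, 11, 2).

D(w) has 38 cells with 9 SE-corners; essential set:

[(2, 11, 1), (3, 6, 0), (3, 8, 1), (4, 3, 0), (7, 3, 1), (7, 5, 2), (7, 8, 4), (9, 5, 3), (11, 2, 1)]


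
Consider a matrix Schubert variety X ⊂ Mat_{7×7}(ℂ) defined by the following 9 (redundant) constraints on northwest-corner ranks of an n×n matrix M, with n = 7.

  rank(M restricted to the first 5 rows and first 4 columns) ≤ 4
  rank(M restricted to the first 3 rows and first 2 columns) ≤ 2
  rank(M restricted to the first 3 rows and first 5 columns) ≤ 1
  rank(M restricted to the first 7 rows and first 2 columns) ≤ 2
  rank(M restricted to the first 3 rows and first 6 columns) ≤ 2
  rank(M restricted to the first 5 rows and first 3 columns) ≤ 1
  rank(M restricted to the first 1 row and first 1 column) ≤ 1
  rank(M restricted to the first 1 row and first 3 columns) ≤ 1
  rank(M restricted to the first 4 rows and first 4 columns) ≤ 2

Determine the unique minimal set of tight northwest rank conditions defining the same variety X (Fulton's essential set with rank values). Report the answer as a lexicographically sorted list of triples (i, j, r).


Computing R[i][j] = min implied NW-rank bound (n=7, 9 conditions):

  1 1 1 1 1 1 1
  1 1 1 1 1 2 2
  1 1 1 1 1 2 3
  1 1 1 2 2 3 4
  1 1 1 2 3 4 5
  1 2 2 3 4 5 6
  1 2 3 4 5 6 7

reading off 1-entries of Δ²R: w = (1, 6, 7, 4, 5, 2, 3).

Fulton essential set (2 of the 12 Rothe cells):

[(3, 5, 1), (5, 3, 1)]


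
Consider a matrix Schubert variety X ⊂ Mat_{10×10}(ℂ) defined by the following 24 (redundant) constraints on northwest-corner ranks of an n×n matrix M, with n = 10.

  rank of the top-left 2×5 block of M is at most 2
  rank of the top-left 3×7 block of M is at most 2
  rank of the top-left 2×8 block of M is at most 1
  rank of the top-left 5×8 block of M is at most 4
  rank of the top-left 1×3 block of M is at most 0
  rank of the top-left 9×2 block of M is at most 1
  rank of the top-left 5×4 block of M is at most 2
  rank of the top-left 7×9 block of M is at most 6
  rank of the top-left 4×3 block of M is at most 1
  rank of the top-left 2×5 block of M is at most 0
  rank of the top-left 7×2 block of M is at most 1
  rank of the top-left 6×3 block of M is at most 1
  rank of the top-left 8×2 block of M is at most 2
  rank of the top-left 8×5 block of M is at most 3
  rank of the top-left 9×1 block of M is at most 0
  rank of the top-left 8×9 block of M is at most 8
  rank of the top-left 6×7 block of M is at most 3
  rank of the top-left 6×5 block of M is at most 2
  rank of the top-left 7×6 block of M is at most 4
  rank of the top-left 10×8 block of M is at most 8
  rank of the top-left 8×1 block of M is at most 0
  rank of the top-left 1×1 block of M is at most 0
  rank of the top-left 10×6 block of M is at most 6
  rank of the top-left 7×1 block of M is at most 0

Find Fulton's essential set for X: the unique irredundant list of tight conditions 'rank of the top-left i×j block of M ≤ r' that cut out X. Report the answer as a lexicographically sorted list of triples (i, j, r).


Computing R[i][j] = min implied NW-rank bound (n=10, 24 conditions):

  i=1: 0 0 0 0 0 1 1 1 1 1
  i=2: 0 0 0 0 0 1 1 1 2 2
  i=3: 0 1 1 1 1 2 2 2 3 3
  i=4: 0 1 1 2 2 3 3 3 4 4
  i=5: 0 1 1 2 2 3 3 4 5 5
  i=6: 0 1 1 2 2 3 3 4 5 6
  i=7: 0 1 2 3 3 4 4 5 6 7
  i=8: 0 1 2 3 3 4 5 6 7 8
  i=9: 0 1 2 3 4 5 6 7 8 9
  i=10: 1 2 3 4 5 6 7 8 9 10

giving w = (6, 9, 2, 4, 8, 10, 3, 7, 5, 1) via Δ²R.

D(w) has 27 cells with 7 SE-corners; essential set:

[(2, 5, 0), (2, 8, 1), (6, 3, 1), (6, 5, 2), (6, 7, 3), (8, 5, 3), (9, 1, 0)]


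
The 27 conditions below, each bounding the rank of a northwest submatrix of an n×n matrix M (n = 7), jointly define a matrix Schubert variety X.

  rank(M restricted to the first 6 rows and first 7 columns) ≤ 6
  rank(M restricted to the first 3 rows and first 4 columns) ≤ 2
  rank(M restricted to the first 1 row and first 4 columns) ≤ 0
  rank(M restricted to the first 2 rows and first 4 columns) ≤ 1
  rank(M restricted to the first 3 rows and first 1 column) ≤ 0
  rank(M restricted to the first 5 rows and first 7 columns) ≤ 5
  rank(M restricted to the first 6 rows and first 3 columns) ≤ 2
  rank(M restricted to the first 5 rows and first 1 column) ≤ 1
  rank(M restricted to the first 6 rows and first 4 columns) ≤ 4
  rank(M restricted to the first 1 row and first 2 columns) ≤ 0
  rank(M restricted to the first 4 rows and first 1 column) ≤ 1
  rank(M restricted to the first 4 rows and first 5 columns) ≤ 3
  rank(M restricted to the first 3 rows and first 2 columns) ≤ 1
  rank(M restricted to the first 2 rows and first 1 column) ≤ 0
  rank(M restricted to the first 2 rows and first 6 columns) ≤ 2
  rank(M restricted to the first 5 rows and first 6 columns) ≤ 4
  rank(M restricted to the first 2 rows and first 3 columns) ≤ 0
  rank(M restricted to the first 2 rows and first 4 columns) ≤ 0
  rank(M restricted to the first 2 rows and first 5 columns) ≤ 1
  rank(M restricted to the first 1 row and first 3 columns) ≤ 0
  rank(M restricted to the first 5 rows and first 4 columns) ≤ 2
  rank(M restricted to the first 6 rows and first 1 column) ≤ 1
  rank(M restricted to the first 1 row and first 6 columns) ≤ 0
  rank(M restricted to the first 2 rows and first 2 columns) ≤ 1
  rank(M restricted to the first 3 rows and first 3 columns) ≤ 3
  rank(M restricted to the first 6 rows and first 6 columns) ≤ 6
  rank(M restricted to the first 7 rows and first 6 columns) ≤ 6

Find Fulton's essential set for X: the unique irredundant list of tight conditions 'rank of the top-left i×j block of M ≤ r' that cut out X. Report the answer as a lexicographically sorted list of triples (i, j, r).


Recovering R(i,j) via the rank-extension bound from the 27 conditions:

  0  0  0  0  0  0  1
  0  0  0  0  1  1  2
  0  1  1  1  2  2  3
  1  2  2  2  3  3  4
  1  2  2  2  3  4  5
  1  2  2  3  4  5  6
  1  2  3  4  5  6  7

the unique w with this rank table is (7, 5, 2, 1, 6, 4, 3).

Rothe diagram D(w) (14 cells), 5 SE-corners (essential conditions):

[(1, 6, 0), (2, 4, 0), (3, 1, 0), (5, 4, 2), (6, 3, 2)]


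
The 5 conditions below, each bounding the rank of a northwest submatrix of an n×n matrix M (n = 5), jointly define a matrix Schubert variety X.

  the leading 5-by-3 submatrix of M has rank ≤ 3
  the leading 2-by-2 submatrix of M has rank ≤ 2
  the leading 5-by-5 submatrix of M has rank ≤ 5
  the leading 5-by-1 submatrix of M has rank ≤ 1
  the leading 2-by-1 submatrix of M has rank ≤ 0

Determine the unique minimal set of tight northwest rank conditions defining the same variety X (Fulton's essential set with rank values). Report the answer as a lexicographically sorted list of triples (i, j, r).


Reconstructing r_w from the 5 given conditions:

  row 1: 0 1 1 1 1
  row 2: 0 1 2 2 2
  row 3: 1 2 3 3 3
  row 4: 1 2 3 4 4
  row 5: 1 2 3 4 5

the unique w with this rank table is (2, 3, 1, 4, 5).

D(w) has 2 cells with 1 SE-corner; essential set:

[(2, 1, 0)]


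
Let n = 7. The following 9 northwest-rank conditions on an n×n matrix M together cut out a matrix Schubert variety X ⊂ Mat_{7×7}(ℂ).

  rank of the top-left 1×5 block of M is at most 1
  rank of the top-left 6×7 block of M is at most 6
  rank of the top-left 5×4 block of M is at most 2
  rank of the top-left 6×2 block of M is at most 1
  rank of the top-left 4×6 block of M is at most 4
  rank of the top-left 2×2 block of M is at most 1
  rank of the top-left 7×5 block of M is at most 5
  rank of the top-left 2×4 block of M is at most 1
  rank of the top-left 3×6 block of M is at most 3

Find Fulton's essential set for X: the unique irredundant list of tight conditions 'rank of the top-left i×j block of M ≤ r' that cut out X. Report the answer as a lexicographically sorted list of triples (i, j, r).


The tightest implied rank at each (i,j), from the 9 conditions:

  row 1: 1 | 1 | 1 | 1 | 1 | 1 | 1
  row 2: 1 | 1 | 1 | 1 | 2 | 2 | 2
  row 3: 1 | 1 | 2 | 2 | 3 | 3 | 3
  row 4: 1 | 1 | 2 | 2 | 3 | 4 | 4
  row 5: 1 | 1 | 2 | 2 | 3 | 4 | 5
  row 6: 1 | 1 | 2 | 3 | 4 | 5 | 6
  row 7: 1 | 2 | 3 | 4 | 5 | 6 | 7

so w = (1, 5, 3, 6, 7, 4, 2).

Fulton essential set (3 of the 9 Rothe cells):

[(2, 4, 1), (5, 4, 2), (6, 2, 1)]


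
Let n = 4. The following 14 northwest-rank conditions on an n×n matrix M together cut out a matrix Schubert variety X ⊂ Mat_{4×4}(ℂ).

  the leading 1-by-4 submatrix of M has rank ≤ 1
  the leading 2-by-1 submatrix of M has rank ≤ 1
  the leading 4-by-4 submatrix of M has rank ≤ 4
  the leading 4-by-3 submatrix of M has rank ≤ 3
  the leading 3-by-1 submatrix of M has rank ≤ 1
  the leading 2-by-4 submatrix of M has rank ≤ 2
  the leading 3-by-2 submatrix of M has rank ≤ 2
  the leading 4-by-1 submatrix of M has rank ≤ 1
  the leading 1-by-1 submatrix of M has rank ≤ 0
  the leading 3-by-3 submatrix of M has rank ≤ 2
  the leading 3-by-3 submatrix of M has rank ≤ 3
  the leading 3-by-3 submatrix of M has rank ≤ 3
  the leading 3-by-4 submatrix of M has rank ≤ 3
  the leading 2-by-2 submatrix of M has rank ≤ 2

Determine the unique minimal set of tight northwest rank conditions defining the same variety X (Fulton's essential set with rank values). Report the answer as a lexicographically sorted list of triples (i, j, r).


The tightest implied rank at each (i,j), from the 14 conditions:

  R[1]: 0 | 1 | 1 | 1
  R[2]: 1 | 2 | 2 | 2
  R[3]: 1 | 2 | 2 | 3
  R[4]: 1 | 2 | 3 | 4

so w = (2, 1, 4, 3).

2 SE-corners of the 2-cell Rothe diagram give Ess(w):

[(1, 1, 0), (3, 3, 2)]


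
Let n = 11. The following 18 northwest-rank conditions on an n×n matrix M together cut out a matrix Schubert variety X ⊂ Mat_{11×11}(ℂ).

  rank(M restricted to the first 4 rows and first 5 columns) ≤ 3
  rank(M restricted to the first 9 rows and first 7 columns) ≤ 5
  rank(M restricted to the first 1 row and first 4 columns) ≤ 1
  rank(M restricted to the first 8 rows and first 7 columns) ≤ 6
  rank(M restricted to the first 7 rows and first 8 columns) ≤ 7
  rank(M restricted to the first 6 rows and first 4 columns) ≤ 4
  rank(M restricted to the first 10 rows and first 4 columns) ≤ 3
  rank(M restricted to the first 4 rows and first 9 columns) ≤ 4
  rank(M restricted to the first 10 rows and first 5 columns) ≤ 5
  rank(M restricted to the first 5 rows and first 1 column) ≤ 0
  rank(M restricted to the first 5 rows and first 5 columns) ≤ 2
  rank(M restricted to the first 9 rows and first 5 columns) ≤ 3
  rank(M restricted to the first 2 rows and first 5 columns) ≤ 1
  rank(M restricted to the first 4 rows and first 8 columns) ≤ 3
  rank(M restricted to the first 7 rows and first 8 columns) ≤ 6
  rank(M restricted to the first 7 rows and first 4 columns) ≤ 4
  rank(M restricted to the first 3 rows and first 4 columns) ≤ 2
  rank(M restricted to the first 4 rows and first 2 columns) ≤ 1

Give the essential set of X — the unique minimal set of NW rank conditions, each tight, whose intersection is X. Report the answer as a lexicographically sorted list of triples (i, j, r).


Recovering R(i,j) via the rank-extension bound from the 18 conditions:

  R[1]: 0, 1, 1, 1, 1, 1, 1, 1, 1, 1, 1
  R[2]: 0, 1, 1, 1, 1, 2, 2, 2, 2, 2, 2
  R[3]: 0, 1, 2, 2, 2, 3, 3, 3, 3, 3, 3
  R[4]: 0, 1, 2, 2, 2, 3, 3, 3, 4, 4, 4
  R[5]: 0, 1, 2, 2, 2, 3, 4, 4, 5, 5, 5
  R[6]: 1, 2, 3, 3, 3, 4, 5, 5, 6, 6, 6
  R[7]: 1, 2, 3, 3, 3, 4, 5, 6, 7, 7, 7
  R[8]: 1, 2, 3, 3, 3, 4, 5, 6, 7, 8, 8
  R[9]: 1, 2, 3, 3, 3, 4, 5, 6, 7, 8, 9
  R[10]: 1, 2, 3, 3, 4, 5, 6, 7, 8, 9, 10
  R[11]: 1, 2, 3, 4, 5, 6, 7, 8, 9, 10, 11

reading off 1-entries of Δ²R: w = (2, 6, 3, 9, 7, 1, 8, 10, 11, 5, 4).

Rothe diagram D(w) (21 cells), 6 SE-corners (essential conditions):

[(2, 5, 1), (4, 8, 3), (5, 1, 0), (5, 5, 2), (9, 5, 3), (10, 4, 3)]


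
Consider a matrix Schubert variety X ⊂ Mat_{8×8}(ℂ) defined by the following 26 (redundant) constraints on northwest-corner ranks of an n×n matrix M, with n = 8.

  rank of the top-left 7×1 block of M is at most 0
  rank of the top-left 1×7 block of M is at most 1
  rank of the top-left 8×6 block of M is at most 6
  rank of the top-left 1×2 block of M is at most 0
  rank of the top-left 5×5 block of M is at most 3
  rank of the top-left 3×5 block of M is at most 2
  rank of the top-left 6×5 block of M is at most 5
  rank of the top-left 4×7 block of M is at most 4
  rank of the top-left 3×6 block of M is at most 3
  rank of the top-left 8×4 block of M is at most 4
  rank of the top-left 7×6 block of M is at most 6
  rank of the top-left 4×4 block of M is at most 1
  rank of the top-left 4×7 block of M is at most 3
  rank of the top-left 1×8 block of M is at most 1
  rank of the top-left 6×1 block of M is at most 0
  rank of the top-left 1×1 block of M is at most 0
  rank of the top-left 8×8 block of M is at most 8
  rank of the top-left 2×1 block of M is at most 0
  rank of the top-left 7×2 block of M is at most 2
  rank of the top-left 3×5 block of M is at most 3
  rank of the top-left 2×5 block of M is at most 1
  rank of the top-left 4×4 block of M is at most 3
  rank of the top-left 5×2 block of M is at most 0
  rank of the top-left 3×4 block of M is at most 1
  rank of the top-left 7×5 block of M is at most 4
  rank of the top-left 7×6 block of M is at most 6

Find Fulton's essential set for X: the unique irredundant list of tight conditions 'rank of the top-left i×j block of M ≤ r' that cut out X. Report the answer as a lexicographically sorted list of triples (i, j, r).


Computing R[i][j] = min implied NW-rank bound (n=8, 26 conditions):

  i=1: 0, 0, 1, 1, 1, 1, 1, 1
  i=2: 0, 0, 1, 1, 1, 2, 2, 2
  i=3: 0, 0, 1, 1, 2, 3, 3, 3
  i=4: 0, 0, 1, 1, 2, 3, 3, 4
  i=5: 0, 0, 1, 2, 3, 4, 4, 5
  i=6: 0, 1, 2, 3, 4, 5, 5, 6
  i=7: 0, 1, 2, 3, 4, 5, 6, 7
  i=8: 1, 2, 3, 4, 5, 6, 7, 8

the unique w with this rank table is (3, 6, 5, 8, 4, 2, 7, 1).

D(w) has 17 cells with 5 SE-corners; essential set:

[(2, 5, 1), (4, 4, 1), (4, 7, 3), (5, 2, 0), (7, 1, 0)]


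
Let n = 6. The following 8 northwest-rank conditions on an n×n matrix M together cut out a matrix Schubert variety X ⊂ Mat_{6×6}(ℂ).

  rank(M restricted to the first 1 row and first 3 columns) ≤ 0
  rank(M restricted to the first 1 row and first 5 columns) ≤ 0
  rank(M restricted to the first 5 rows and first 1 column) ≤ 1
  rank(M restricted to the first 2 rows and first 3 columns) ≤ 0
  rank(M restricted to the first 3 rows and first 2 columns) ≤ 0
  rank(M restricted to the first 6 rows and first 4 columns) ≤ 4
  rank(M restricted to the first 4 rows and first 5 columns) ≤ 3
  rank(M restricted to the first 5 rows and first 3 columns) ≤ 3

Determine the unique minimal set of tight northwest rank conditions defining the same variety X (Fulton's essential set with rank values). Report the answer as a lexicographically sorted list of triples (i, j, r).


Rank table r_w(6×6) implied by the 8 constraints:

  0 | 0 | 0 | 0 | 0 | 1
  0 | 0 | 0 | 1 | 1 | 2
  0 | 0 | 1 | 2 | 2 | 3
  1 | 1 | 2 | 3 | 3 | 4
  1 | 2 | 3 | 4 | 4 | 5
  1 | 2 | 3 | 4 | 5 | 6

so w = (6, 4, 3, 1, 2, 5).

|D(w)|=10, |Ess(w)|=3:

[(1, 5, 0), (2, 3, 0), (3, 2, 0)]


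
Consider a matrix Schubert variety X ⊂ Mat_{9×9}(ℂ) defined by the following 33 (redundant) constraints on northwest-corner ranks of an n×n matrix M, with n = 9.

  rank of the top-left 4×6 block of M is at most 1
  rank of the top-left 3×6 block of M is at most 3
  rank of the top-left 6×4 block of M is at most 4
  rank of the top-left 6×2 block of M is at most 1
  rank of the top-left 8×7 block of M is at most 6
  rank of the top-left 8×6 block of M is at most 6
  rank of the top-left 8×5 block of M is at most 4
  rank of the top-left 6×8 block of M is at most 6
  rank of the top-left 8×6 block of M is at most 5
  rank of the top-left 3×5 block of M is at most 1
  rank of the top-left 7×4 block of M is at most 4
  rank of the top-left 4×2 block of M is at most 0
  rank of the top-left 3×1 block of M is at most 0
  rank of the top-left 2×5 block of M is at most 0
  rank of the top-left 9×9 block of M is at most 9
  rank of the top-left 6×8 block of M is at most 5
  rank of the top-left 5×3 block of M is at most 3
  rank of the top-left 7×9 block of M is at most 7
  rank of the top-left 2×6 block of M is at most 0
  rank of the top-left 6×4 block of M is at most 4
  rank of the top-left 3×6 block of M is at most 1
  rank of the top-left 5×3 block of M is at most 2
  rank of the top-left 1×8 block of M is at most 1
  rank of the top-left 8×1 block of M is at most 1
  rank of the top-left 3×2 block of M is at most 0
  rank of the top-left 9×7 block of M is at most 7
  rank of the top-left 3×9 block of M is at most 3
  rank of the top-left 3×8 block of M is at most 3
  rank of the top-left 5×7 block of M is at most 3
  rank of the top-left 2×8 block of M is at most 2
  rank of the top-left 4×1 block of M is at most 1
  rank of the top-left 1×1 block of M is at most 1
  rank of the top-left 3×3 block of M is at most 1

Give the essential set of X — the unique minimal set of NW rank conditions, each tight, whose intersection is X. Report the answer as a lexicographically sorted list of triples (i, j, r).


Rank table r_w(9×9) implied by the 33 constraints:

  0 | 0 | 0 | 0 | 0 | 0 | 1 | 1 | 1
  0 | 0 | 0 | 0 | 0 | 0 | 1 | 2 | 2
  0 | 0 | 1 | 1 | 1 | 1 | 2 | 3 | 3
  0 | 0 | 1 | 1 | 1 | 1 | 2 | 3 | 4
  1 | 1 | 2 | 2 | 2 | 2 | 3 | 4 | 5
  1 | 1 | 2 | 3 | 3 | 3 | 4 | 5 | 6
  1 | 2 | 3 | 4 | 4 | 4 | 5 | 6 | 7
  1 | 2 | 3 | 4 | 4 | 5 | 6 | 7 | 8
  1 | 2 | 3 | 4 | 5 | 6 | 7 | 8 | 9

so w = (7, 8, 3, 9, 1, 4, 2, 6, 5).

|D(w)|=21, |Ess(w)|=5:

[(2, 6, 0), (4, 2, 0), (4, 6, 1), (6, 2, 1), (8, 5, 4)]
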